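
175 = 175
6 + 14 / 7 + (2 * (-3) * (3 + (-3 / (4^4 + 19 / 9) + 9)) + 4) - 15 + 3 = -167094 / 2323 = -71.93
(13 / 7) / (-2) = -13 / 14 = -0.93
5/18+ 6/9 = 17/18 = 0.94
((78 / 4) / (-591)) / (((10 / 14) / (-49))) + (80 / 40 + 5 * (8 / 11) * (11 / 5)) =24159 / 1970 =12.26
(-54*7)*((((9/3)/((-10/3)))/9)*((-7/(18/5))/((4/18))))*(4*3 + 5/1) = -22491/4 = -5622.75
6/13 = 0.46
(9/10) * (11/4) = 99/40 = 2.48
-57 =-57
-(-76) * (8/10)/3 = 304/15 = 20.27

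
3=3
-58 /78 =-29 /39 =-0.74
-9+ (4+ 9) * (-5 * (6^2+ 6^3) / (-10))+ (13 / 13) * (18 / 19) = 30969 / 19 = 1629.95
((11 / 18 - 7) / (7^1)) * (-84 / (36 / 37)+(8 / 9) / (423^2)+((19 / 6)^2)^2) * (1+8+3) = -42143659115 / 270540648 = -155.78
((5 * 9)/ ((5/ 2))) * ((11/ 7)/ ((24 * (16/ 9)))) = 297/ 448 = 0.66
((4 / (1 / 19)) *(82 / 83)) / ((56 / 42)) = 4674 / 83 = 56.31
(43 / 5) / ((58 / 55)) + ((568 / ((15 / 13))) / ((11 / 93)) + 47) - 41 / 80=107605937 / 25520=4216.53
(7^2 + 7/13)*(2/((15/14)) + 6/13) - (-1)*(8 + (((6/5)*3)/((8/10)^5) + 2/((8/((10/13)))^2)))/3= 157918757/1297920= 121.67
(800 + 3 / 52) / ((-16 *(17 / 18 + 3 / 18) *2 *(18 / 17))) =-707251 / 33280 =-21.25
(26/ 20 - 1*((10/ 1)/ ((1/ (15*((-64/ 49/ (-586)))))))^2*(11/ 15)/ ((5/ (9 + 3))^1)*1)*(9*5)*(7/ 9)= 2274100837/ 58892414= 38.61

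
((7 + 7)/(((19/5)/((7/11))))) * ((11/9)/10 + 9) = 40229/1881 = 21.39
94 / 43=2.19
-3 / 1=-3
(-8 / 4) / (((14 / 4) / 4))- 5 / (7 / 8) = -8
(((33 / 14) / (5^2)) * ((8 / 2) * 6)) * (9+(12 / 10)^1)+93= 101571 / 875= 116.08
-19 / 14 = -1.36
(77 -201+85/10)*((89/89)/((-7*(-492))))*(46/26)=-253/4264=-0.06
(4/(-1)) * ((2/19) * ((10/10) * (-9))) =72/19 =3.79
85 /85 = 1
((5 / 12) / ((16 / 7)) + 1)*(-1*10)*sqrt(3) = -20.48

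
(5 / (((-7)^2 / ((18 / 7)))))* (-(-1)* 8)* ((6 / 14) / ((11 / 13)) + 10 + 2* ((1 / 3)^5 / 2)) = 15733120 / 713097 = 22.06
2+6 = 8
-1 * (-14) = 14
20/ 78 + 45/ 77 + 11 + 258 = 810332/ 3003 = 269.84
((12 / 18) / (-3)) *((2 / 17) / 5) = -4 / 765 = -0.01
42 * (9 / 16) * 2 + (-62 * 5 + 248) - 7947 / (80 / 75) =-119441 / 16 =-7465.06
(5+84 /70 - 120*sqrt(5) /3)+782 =3941 /5 - 40*sqrt(5) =698.76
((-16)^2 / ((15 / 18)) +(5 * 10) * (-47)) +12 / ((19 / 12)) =-193346 / 95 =-2035.22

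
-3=-3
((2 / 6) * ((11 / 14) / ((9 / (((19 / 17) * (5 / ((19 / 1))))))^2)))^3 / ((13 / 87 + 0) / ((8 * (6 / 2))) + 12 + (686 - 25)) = 603109375 / 18548702511070344301017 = 0.00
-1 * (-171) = 171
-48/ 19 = -2.53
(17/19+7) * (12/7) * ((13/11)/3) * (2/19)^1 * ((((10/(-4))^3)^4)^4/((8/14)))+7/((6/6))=3463895836830488408077770786349885583/279434283129503744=12396101859932293297.78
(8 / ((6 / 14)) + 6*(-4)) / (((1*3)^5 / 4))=-64 / 729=-0.09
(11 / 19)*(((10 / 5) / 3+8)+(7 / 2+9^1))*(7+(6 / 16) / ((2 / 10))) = 99187 / 912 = 108.76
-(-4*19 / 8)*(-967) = -18373 / 2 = -9186.50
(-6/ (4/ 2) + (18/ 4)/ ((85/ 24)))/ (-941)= 147/ 79985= 0.00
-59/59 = -1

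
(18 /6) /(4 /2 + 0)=3 /2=1.50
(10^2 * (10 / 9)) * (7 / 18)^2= 12250 / 729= 16.80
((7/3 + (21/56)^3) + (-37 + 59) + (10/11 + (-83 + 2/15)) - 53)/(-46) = 9341081/3886080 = 2.40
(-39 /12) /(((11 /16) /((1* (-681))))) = 35412 /11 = 3219.27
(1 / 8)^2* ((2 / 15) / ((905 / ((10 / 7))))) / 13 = 0.00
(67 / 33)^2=4.12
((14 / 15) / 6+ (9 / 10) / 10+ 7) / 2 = 6521 / 1800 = 3.62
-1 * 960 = -960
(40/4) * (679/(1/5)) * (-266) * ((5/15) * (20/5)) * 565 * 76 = -1551113032000/3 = -517037677333.33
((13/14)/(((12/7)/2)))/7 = 13/84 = 0.15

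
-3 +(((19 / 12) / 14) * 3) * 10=0.39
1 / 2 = 0.50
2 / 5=0.40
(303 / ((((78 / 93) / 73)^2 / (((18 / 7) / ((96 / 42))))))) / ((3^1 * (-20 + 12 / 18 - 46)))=-13965427863 / 1059968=-13175.33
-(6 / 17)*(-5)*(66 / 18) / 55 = 2 / 17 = 0.12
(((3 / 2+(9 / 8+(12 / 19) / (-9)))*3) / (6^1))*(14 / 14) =1165 / 912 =1.28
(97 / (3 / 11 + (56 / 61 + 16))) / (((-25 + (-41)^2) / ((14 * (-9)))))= -0.43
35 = 35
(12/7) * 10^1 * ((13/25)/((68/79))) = 6162/595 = 10.36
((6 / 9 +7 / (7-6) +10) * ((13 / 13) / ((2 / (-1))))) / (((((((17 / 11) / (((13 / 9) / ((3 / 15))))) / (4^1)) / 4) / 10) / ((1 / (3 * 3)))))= -3031600 / 4131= -733.87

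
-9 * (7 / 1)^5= -151263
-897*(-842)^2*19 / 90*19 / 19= -2013812242 / 15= -134254149.47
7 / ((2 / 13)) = 91 / 2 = 45.50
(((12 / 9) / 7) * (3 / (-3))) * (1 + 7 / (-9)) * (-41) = 1.74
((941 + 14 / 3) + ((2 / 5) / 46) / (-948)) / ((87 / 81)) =927869211 / 1053860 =880.45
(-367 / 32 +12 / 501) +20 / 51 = -3012331 / 272544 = -11.05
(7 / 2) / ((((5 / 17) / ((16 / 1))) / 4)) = 3808 / 5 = 761.60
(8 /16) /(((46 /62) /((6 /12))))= 31 /92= 0.34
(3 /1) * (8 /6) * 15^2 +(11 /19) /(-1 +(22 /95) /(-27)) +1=2329402 /2587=900.43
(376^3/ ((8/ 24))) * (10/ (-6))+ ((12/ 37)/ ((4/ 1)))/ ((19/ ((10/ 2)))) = -186848176625/ 703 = -265786879.98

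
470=470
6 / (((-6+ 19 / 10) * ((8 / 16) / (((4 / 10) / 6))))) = -8 / 41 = -0.20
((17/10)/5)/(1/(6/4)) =51/100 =0.51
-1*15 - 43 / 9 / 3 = -448 / 27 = -16.59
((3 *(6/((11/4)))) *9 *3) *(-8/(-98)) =7776/539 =14.43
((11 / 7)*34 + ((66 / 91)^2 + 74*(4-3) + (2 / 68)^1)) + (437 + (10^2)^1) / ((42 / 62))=259226287 / 281554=920.70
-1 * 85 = -85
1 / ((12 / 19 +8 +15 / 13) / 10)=2470 / 2417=1.02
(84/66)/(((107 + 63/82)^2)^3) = 4256093399936/5238679328650346306816099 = 0.00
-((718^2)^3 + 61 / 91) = -12467749208805602045 / 91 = -137008233063797824.67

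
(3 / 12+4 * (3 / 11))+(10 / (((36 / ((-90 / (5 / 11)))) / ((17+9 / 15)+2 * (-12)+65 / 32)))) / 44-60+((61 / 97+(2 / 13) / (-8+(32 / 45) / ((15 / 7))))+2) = -58114047661 / 1148740736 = -50.59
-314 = -314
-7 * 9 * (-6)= 378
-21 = -21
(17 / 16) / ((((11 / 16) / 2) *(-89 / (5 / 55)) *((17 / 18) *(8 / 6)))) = -27 / 10769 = -0.00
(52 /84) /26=1 /42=0.02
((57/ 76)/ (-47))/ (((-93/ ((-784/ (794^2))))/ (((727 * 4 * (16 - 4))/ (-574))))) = 122136/ 9415088833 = 0.00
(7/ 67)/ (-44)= -0.00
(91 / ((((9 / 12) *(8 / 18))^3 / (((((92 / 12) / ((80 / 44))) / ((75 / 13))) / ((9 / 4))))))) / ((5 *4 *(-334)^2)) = 299299 / 836670000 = 0.00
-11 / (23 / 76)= -836 / 23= -36.35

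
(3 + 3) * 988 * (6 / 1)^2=213408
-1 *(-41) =41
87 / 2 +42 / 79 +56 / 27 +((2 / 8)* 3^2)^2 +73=4237613 / 34128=124.17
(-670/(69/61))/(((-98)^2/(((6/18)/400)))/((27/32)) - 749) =-122610/2827262557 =-0.00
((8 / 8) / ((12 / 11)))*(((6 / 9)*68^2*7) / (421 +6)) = 25432 / 549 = 46.32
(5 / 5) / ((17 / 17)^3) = 1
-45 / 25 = -9 / 5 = -1.80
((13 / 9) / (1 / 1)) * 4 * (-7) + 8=-292 / 9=-32.44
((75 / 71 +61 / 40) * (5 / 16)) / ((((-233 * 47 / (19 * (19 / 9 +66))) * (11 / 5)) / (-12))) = 426920785 / 821062176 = 0.52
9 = 9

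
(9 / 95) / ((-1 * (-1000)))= 9 / 95000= 0.00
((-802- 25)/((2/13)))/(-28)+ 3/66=118289/616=192.03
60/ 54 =1.11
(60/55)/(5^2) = 12/275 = 0.04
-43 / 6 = -7.17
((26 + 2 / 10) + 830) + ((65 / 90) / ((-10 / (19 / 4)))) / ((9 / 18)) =61597 / 72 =855.51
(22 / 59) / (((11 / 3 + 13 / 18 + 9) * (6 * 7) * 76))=33 / 3782254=0.00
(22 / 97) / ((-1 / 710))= -15620 / 97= -161.03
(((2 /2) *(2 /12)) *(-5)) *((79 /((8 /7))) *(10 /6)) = -13825 /144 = -96.01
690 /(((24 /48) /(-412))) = -568560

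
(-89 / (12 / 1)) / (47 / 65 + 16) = -5785 / 13044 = -0.44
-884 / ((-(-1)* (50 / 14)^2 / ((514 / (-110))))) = 11132212 / 34375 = 323.85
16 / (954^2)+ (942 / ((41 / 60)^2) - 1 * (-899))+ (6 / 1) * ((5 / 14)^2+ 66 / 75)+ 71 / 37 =101390993973643043 / 34671471971850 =2924.33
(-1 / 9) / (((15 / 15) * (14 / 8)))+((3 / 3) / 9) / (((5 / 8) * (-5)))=-52 / 525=-0.10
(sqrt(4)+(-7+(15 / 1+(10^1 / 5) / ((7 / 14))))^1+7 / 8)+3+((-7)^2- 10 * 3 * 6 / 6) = 36.88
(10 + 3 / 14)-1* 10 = 3 / 14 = 0.21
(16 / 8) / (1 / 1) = 2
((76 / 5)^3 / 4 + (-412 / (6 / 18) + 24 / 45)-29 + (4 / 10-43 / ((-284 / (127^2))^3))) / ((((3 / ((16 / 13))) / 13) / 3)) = 67655134076885053 / 536866500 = 126018542.93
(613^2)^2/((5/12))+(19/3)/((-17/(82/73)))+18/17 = 6308355802655956/18615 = 338885619267.04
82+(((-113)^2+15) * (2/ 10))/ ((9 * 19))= 82894/ 855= 96.95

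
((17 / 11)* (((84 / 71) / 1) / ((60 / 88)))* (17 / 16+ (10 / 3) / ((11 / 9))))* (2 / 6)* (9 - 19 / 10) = 79373 / 3300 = 24.05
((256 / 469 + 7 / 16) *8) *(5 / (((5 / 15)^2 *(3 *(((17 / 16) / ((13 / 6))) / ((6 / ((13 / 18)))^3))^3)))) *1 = 188624911598.13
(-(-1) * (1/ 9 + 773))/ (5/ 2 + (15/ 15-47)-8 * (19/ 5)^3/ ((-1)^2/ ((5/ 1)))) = -347900/ 1007271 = -0.35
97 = 97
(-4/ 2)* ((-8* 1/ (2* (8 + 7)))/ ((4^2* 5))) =1/ 150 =0.01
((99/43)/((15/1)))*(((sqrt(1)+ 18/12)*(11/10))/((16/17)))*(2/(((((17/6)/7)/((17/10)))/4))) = 129591/8600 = 15.07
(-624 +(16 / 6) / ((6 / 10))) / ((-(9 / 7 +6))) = 85.04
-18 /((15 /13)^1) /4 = -39 /10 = -3.90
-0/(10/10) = 0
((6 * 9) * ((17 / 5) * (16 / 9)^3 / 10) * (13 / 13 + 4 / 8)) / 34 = 1024 / 225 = 4.55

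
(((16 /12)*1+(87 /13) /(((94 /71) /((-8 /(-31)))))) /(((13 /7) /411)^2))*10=4135474371840 /3201029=1291920.31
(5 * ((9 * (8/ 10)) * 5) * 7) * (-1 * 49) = -61740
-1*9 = -9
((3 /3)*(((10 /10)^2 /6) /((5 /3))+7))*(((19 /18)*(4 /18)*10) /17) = 1349 /1377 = 0.98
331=331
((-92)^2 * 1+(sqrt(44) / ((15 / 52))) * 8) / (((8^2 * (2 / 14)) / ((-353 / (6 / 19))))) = -24836021 / 24 - 610337 * sqrt(11) / 90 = -1057325.97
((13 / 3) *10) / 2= 65 / 3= 21.67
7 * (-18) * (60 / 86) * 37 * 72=-10069920 / 43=-234184.19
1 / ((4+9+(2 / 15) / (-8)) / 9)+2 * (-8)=-11924 / 779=-15.31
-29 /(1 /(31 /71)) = -899 /71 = -12.66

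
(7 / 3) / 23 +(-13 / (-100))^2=81661 / 690000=0.12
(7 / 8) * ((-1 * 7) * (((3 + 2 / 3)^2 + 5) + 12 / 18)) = -117.06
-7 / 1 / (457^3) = -0.00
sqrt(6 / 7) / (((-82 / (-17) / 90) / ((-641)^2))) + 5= 5 + 314323965 * sqrt(42) / 287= 7097747.55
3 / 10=0.30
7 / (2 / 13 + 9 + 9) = 91 / 236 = 0.39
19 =19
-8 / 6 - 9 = -31 / 3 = -10.33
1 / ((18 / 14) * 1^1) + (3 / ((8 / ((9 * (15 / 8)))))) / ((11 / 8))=4261 / 792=5.38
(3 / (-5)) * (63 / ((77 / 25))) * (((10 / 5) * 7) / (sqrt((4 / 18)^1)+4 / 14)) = 119070 / 341 -138915 * sqrt(2) / 341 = -226.94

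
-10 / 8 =-5 / 4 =-1.25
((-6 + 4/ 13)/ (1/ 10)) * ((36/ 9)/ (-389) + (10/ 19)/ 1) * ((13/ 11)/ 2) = -1411180/ 81301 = -17.36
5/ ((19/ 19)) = 5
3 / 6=1 / 2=0.50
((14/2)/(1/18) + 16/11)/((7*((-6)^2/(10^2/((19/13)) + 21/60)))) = 6106411/175560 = 34.78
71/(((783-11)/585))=41535/772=53.80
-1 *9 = -9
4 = 4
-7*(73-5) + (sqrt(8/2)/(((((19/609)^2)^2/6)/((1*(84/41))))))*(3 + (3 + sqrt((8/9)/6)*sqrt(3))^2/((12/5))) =1192671207582008/5343161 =223214536.78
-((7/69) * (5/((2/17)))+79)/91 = -11497/12558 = -0.92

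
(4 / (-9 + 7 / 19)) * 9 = -171 / 41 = -4.17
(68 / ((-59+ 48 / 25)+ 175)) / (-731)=-25 / 31691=-0.00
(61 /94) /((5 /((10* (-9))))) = -549 /47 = -11.68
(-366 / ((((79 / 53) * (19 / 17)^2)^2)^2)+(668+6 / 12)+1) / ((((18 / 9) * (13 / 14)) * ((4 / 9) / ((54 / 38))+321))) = 1438148951020835333637147 / 1342903368517009571671334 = 1.07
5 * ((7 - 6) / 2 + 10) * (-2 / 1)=-105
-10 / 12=-5 / 6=-0.83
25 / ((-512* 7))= -25 / 3584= -0.01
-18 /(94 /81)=-729 /47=-15.51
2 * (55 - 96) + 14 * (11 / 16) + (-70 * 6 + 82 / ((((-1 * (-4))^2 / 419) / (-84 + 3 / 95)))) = -180804.06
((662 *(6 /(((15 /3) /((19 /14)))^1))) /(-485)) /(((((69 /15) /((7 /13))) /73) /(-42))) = 797.80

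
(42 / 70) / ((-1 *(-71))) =3 / 355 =0.01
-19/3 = -6.33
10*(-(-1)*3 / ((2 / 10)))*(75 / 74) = 152.03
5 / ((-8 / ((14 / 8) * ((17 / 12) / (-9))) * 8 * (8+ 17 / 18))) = 85 / 35328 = 0.00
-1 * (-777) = 777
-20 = -20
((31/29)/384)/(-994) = -31/11069184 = -0.00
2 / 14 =1 / 7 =0.14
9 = 9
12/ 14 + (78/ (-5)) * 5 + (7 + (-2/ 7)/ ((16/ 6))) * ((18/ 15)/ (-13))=-70779/ 910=-77.78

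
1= 1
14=14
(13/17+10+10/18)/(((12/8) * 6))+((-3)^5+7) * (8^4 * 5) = -6655424828/1377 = -4833278.74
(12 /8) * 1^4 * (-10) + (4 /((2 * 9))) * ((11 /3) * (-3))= -157 /9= -17.44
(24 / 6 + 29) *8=264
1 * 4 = 4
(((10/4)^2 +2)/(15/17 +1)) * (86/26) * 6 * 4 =72369/208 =347.93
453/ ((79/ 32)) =14496/ 79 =183.49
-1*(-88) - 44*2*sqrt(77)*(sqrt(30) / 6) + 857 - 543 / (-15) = 4906 / 5 - 44*sqrt(2310) / 3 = 276.28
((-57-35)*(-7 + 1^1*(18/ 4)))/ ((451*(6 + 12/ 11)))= 115/ 1599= 0.07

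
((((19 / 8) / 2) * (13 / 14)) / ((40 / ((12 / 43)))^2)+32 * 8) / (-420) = -10602907823 / 17395392000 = -0.61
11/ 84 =0.13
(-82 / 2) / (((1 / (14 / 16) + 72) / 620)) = -347.54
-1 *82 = -82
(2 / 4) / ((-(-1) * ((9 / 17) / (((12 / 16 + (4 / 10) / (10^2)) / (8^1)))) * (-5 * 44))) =-6409 / 15840000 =-0.00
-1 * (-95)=95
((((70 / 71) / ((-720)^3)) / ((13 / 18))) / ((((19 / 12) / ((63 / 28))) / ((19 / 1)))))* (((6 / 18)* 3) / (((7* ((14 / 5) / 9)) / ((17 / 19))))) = -0.00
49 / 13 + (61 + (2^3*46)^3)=647869258 / 13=49836096.77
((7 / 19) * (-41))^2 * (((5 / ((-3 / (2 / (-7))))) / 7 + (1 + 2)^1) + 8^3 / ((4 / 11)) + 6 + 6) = 351650071 / 1083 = 324699.97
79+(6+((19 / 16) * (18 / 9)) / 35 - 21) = 17939 / 280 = 64.07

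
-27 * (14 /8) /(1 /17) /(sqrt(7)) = -459 * sqrt(7) /4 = -303.60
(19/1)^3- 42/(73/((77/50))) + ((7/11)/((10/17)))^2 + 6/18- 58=720944263/105996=6801.62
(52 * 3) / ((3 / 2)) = 104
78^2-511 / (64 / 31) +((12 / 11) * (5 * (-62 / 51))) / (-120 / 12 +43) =2305005125 / 394944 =5836.28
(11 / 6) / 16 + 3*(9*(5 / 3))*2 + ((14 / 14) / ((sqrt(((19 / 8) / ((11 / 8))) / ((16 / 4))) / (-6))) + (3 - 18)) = 7211 / 96 - 12*sqrt(209) / 19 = 65.98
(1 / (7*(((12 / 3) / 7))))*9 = 9 / 4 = 2.25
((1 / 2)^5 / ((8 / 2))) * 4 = 1 / 32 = 0.03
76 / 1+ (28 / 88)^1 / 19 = 31775 / 418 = 76.02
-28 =-28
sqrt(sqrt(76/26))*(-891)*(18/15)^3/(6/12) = -384912*13^(3/4)*38^(1/4)/1625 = -4026.35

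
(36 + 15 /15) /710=0.05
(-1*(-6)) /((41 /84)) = 504 /41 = 12.29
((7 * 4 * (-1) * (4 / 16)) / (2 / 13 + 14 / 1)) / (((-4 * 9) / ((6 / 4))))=91 / 4416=0.02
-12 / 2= -6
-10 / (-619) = 10 / 619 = 0.02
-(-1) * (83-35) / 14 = 24 / 7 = 3.43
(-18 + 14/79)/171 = -0.10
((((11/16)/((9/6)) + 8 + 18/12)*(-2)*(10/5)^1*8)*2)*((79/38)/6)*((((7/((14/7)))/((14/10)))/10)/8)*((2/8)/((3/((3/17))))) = -18881/186048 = -0.10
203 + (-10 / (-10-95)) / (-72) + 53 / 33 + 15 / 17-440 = -33153559 / 141372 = -234.51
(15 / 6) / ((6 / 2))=5 / 6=0.83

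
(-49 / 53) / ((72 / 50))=-1225 / 1908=-0.64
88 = 88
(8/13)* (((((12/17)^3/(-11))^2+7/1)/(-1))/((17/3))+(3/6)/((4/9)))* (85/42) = -73135585585/531557544518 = -0.14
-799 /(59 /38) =-30362 /59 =-514.61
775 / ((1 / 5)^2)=19375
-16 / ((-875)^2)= -16 / 765625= -0.00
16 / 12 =4 / 3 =1.33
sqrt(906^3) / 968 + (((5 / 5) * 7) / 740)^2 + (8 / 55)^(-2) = 75.44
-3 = -3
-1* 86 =-86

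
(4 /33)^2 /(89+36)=16 /136125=0.00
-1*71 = -71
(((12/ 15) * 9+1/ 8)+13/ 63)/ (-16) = -18979/ 40320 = -0.47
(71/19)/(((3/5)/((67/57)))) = 23785/3249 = 7.32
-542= -542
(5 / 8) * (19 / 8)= 95 / 64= 1.48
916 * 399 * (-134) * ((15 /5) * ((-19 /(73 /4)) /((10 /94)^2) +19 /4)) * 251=5871550588140762 /1825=3217287993501.79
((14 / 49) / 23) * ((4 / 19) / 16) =1 / 6118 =0.00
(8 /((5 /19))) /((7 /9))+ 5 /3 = 4279 /105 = 40.75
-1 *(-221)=221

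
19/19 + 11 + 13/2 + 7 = 51/2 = 25.50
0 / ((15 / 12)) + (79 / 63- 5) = -236 / 63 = -3.75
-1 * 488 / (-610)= 0.80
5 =5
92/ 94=46/ 47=0.98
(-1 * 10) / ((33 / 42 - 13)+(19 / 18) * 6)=420 / 247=1.70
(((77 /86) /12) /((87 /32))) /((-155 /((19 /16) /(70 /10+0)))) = -209 /6958260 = -0.00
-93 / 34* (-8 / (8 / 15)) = 1395 / 34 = 41.03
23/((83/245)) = 5635/83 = 67.89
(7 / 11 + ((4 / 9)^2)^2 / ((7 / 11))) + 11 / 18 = 1322393 / 1010394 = 1.31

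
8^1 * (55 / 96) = 55 / 12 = 4.58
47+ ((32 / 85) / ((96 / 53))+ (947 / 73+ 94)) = 154.18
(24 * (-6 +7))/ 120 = 1/ 5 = 0.20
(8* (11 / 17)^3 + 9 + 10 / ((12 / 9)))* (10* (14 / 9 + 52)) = 442054250 / 44217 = 9997.38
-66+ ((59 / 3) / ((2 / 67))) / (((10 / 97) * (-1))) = -387401 / 60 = -6456.68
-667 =-667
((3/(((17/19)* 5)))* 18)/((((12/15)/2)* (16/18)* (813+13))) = 4617/112336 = 0.04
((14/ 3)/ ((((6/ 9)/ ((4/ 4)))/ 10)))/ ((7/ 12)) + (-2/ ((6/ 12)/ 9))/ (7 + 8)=588/ 5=117.60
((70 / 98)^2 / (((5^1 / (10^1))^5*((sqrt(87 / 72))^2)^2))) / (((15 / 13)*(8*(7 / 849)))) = 42382080 / 288463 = 146.92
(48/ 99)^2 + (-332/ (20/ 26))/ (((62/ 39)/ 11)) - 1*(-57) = -494427304/ 168795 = -2929.16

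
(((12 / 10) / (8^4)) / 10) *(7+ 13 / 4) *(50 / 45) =41 / 122880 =0.00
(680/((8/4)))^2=115600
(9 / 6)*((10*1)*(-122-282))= -6060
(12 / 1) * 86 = 1032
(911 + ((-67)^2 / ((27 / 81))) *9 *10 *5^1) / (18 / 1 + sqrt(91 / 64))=6982342272 / 20645 - 48488488 *sqrt(91) / 20645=315804.87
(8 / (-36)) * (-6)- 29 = -83 / 3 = -27.67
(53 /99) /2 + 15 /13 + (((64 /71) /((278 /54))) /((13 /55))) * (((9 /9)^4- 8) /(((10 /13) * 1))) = -135132401 /25402806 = -5.32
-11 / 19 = -0.58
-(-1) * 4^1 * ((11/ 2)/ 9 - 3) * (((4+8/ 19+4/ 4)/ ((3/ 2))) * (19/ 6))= -8858/ 81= -109.36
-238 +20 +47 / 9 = -1915 / 9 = -212.78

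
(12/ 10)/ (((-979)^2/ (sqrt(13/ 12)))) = 0.00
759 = 759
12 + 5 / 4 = 13.25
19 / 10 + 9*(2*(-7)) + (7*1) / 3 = -3653 / 30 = -121.77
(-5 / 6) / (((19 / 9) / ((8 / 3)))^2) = -480 / 361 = -1.33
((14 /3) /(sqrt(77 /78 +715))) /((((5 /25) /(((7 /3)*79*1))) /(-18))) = -77420*sqrt(4356066) /55847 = -2893.35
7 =7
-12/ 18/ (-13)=2/ 39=0.05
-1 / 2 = -0.50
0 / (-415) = 0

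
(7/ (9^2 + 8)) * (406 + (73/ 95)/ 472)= 127435791/ 3990760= 31.93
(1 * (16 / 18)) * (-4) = -32 / 9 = -3.56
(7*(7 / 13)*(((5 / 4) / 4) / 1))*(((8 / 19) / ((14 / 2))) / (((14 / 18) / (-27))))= -1215 / 494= -2.46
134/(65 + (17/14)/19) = 35644/17307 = 2.06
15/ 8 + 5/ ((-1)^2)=55/ 8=6.88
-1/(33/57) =-19/11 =-1.73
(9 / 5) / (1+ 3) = 9 / 20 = 0.45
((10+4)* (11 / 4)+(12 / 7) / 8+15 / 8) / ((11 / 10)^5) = 28412500 / 1127357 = 25.20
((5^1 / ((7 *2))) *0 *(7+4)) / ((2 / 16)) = 0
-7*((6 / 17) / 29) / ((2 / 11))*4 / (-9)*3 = 308 / 493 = 0.62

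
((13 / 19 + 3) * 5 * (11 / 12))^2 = 3705625 / 12996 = 285.14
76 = 76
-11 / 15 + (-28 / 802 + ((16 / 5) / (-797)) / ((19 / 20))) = -70360763 / 91085145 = -0.77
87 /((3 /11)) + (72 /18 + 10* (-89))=-567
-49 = -49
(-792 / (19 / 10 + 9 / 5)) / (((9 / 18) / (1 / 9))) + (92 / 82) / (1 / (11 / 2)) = -62799 / 1517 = -41.40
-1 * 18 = -18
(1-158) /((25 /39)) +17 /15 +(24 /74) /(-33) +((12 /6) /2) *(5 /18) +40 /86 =-1914156479 /7875450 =-243.05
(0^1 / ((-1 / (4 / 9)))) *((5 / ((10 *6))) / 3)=0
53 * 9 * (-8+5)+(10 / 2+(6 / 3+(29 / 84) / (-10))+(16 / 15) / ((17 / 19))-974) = -34226909 / 14280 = -2396.84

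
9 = 9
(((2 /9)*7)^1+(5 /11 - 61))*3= -176.97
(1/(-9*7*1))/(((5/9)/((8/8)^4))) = -1/35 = -0.03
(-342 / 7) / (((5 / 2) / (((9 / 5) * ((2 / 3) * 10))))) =-8208 / 35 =-234.51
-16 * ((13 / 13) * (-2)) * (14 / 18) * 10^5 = 2488888.89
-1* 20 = -20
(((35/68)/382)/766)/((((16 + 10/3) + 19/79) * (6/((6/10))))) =1659/184610081248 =0.00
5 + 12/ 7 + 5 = 82/ 7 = 11.71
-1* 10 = -10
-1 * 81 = -81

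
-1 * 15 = -15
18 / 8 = 9 / 4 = 2.25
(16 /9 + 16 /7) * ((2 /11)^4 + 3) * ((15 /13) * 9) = 24103680 /190333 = 126.64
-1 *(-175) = 175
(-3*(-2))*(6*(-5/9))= -20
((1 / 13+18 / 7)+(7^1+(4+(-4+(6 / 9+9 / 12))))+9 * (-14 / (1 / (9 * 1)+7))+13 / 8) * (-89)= 3909859 / 8736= 447.56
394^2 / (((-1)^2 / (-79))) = -12263644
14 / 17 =0.82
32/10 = 16/5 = 3.20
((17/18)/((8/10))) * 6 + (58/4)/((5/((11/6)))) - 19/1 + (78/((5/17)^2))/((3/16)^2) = 1923089/75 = 25641.19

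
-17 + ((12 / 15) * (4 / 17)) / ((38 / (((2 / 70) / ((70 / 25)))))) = -1345291 / 79135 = -17.00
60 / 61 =0.98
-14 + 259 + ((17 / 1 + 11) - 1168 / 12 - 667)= -1474 / 3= -491.33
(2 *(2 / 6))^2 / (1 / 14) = 56 / 9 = 6.22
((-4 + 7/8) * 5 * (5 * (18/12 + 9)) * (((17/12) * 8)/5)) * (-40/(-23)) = -74375/23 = -3233.70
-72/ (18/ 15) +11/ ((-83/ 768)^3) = -5017140372/ 571787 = -8774.49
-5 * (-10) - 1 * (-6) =56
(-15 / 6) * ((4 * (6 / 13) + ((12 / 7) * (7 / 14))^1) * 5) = -3075 / 91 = -33.79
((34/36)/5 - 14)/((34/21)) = -8701/1020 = -8.53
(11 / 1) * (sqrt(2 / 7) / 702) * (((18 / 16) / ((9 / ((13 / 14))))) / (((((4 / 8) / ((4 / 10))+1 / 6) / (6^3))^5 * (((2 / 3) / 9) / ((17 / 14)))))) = 10054435710173184 * sqrt(14) / 28647703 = 1313203143.89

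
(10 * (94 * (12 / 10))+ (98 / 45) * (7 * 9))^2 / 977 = 40018276 / 24425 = 1638.41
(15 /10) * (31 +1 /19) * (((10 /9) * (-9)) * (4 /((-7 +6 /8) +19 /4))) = 23600 /19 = 1242.11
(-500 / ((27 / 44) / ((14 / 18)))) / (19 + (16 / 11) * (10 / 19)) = -32186000 / 1003833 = -32.06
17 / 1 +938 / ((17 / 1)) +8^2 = 2315 / 17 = 136.18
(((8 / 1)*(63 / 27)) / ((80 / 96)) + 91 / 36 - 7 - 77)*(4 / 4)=-10633 / 180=-59.07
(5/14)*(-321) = -1605/14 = -114.64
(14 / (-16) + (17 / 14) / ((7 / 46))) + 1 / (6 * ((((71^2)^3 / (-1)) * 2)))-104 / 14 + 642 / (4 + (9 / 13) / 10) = 12547091158426826689 / 79691699028389784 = 157.45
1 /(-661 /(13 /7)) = -13 /4627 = -0.00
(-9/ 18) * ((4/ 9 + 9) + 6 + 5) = -92/ 9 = -10.22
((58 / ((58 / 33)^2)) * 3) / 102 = 1089 / 1972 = 0.55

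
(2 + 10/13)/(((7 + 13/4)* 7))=144/3731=0.04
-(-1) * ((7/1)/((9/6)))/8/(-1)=-7/12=-0.58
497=497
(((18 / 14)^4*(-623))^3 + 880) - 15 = -199104032997604034 / 40353607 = -4933983546.94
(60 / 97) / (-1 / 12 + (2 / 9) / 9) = -19440 / 1843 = -10.55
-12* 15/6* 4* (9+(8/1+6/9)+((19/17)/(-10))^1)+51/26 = -930245/442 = -2104.63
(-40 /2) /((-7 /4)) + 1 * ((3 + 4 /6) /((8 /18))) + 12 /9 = 1765 /84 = 21.01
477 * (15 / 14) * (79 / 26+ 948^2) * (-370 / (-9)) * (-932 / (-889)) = 1601460623351850 / 80899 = 19795802461.73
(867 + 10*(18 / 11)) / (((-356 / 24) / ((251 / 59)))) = -14633802 / 57761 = -253.35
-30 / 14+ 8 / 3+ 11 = 242 / 21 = 11.52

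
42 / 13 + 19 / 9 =625 / 117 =5.34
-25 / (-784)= 25 / 784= 0.03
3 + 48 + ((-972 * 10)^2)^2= 8926168066560051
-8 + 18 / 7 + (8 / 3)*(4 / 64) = -221 / 42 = -5.26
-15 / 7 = -2.14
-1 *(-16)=16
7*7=49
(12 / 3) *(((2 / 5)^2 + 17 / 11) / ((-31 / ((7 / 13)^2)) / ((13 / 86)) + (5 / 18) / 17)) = -28128744 / 2916403325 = -0.01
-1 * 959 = -959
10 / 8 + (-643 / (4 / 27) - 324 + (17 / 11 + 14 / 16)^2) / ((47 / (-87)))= 3138943681 / 363968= 8624.23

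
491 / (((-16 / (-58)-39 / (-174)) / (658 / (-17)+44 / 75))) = -47727164 / 1275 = -37433.07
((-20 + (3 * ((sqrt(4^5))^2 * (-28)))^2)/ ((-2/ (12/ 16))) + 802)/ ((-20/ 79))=438375943267/ 40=10959398581.68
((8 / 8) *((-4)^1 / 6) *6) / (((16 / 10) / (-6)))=15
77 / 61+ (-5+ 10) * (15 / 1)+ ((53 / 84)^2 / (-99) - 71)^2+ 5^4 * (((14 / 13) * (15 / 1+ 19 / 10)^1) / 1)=16492.83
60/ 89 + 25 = 2285/ 89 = 25.67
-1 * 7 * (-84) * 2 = 1176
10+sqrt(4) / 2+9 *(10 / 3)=41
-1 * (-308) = 308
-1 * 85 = -85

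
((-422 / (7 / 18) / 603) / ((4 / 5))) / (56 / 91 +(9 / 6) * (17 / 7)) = -0.53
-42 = -42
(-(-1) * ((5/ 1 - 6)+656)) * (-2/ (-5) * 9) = 2358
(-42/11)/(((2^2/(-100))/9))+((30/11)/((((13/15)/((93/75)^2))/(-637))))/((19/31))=-21786912/5225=-4169.74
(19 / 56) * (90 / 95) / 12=3 / 112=0.03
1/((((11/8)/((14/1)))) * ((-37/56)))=-6272/407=-15.41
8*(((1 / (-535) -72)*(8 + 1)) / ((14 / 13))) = -2575404 / 535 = -4813.84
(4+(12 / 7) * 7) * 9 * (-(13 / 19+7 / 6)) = -5064 / 19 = -266.53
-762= -762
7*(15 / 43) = 105 / 43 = 2.44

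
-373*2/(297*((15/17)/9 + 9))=-6341/22968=-0.28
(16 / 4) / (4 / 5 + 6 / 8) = 2.58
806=806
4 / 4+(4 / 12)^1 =4 / 3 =1.33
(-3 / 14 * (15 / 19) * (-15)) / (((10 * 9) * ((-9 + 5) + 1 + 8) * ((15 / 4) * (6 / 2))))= 1 / 1995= 0.00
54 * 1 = 54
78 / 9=26 / 3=8.67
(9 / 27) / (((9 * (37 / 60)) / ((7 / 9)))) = 140 / 2997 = 0.05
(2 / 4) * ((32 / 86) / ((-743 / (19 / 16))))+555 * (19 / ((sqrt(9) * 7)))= 224601337 / 447286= 502.14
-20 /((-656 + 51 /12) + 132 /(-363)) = 0.03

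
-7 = -7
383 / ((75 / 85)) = 6511 / 15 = 434.07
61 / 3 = 20.33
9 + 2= 11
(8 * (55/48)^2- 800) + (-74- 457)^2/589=-52719107/169632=-310.79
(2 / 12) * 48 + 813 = 821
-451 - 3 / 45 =-6766 / 15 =-451.07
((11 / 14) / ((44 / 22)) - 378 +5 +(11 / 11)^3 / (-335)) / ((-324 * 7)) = 3495083 / 21273840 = 0.16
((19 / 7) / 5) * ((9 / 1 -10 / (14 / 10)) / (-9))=-247 / 2205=-0.11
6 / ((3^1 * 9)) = 2 / 9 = 0.22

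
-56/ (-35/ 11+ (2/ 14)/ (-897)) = 483483/ 27472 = 17.60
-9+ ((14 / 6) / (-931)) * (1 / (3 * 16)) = -172369 / 19152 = -9.00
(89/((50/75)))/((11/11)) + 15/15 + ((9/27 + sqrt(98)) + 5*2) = 7*sqrt(2) + 869/6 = 154.73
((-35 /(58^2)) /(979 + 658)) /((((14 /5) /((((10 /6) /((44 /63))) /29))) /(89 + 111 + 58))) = -338625 /7026763568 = -0.00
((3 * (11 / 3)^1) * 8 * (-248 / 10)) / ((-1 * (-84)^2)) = 682 / 2205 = 0.31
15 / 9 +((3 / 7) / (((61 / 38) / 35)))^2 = 993305 / 11163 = 88.98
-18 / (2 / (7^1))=-63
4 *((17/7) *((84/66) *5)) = 680/11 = 61.82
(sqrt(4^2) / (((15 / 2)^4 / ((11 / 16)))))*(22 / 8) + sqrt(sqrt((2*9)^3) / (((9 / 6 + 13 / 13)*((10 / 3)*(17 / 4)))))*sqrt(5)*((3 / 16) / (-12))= -9*2^(3 / 4)*sqrt(85) / 2720 + 121 / 50625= -0.05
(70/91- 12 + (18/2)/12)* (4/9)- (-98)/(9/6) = 7099/117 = 60.68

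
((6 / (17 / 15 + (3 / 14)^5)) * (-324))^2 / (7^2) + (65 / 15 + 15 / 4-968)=59270147472666003529 / 1003935133228908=59037.83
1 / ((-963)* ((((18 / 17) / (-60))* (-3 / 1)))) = -170 / 8667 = -0.02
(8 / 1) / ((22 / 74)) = 296 / 11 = 26.91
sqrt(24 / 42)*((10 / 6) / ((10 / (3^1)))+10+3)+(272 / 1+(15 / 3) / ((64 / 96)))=27*sqrt(7) / 7+559 / 2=289.71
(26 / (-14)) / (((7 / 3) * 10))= -39 / 490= -0.08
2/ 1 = 2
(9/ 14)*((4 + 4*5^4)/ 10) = 5634/ 35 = 160.97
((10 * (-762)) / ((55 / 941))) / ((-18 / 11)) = 239014 / 3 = 79671.33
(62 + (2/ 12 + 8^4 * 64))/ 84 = 1573237/ 504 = 3121.50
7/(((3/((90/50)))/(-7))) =-147/5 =-29.40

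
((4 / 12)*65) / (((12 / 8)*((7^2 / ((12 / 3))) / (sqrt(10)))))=520*sqrt(10) / 441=3.73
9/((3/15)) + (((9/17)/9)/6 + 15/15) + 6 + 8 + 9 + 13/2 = 3851/51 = 75.51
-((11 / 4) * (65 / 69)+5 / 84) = -1280 / 483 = -2.65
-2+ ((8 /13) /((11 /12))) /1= -190 /143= -1.33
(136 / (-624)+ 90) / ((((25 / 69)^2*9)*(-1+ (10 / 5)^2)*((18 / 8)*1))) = 7409174 / 658125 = 11.26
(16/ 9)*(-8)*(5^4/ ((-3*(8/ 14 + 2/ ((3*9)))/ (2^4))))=4480000/ 61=73442.62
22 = 22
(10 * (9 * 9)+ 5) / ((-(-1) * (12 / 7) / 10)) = 28525 / 6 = 4754.17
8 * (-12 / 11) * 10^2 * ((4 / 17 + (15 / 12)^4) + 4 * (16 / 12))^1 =-2614475 / 374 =-6990.57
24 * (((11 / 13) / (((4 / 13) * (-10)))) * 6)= -198 / 5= -39.60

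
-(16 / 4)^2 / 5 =-16 / 5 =-3.20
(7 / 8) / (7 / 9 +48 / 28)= 441 / 1256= 0.35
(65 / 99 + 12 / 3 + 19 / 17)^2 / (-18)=-47219762 / 25492401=-1.85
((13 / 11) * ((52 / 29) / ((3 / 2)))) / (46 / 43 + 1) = 58136 / 85173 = 0.68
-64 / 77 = -0.83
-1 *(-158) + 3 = 161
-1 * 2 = -2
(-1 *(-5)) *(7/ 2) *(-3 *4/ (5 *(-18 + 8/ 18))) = 2.39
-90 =-90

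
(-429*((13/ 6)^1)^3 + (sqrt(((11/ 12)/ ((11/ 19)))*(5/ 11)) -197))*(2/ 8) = -328355/ 288 + sqrt(3135)/ 264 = -1139.91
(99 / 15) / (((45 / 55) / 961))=116281 / 15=7752.07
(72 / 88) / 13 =9 / 143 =0.06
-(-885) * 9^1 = 7965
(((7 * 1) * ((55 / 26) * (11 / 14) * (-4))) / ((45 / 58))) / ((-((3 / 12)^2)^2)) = 15355.62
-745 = -745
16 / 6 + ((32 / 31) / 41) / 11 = 111944 / 41943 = 2.67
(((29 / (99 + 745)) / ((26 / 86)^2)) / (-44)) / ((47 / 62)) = -1662251 / 147485624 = -0.01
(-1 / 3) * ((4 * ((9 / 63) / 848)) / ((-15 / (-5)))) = -1 / 13356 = -0.00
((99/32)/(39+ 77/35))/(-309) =-165/678976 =-0.00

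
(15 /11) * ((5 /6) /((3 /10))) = 125 /33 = 3.79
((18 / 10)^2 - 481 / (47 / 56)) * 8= -5356744 / 1175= -4558.93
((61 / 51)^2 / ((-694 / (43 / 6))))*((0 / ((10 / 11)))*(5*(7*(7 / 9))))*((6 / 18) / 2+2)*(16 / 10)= 0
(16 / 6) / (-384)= -1 / 144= -0.01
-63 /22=-2.86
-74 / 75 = -0.99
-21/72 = -7/24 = -0.29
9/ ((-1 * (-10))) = 9/ 10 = 0.90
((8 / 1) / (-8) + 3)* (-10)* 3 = -60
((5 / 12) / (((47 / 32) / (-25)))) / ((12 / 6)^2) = -250 / 141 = -1.77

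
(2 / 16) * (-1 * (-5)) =5 / 8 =0.62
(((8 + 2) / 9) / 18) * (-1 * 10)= -50 / 81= -0.62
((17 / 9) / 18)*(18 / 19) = 17 / 171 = 0.10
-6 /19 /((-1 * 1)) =6 /19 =0.32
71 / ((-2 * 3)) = -11.83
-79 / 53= -1.49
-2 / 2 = -1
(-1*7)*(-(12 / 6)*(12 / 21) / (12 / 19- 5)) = -152 / 83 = -1.83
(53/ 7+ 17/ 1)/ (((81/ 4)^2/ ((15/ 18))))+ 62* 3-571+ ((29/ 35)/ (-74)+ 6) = -19319054837/ 50978970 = -378.96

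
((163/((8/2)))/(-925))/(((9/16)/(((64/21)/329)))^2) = -42729472/3576491003925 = -0.00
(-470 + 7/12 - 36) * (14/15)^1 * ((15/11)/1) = -42455/66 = -643.26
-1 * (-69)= 69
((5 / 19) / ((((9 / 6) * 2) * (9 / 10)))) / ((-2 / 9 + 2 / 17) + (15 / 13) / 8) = 88400 / 35967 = 2.46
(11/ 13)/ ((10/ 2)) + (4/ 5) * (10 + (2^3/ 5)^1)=3071/ 325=9.45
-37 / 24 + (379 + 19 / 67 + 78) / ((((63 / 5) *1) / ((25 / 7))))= 128.07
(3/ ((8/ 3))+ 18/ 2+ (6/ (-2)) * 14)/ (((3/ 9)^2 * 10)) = -459/ 16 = -28.69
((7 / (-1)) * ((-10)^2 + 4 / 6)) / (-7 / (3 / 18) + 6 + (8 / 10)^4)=660625 / 33366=19.80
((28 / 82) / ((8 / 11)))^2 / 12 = 5929 / 322752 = 0.02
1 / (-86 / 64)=-32 / 43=-0.74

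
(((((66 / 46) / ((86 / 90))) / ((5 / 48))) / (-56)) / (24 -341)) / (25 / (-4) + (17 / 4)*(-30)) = -7128 / 1174106185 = -0.00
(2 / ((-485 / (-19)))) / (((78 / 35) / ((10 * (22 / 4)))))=7315 / 3783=1.93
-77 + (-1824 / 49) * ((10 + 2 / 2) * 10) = -204413 / 49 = -4171.69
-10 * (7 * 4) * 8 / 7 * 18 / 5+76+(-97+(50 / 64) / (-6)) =-225241 / 192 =-1173.13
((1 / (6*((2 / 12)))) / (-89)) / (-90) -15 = -120149 / 8010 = -15.00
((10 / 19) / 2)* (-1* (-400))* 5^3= 250000 / 19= 13157.89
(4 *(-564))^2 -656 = 5088880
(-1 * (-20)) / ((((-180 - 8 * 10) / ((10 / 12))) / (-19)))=95 / 78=1.22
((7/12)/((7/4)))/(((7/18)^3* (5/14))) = 3888/245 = 15.87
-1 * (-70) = 70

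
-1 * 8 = -8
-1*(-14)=14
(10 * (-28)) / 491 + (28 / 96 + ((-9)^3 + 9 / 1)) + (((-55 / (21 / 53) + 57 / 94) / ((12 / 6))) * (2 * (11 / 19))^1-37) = -61676344573 / 73661784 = -837.29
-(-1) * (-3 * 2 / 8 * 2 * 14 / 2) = -21 / 2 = -10.50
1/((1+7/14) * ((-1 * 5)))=-2/15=-0.13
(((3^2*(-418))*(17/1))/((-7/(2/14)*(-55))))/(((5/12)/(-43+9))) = 2372112/1225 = 1936.42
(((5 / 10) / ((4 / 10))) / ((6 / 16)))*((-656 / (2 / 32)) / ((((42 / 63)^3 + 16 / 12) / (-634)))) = 149725440 / 11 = 13611403.64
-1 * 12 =-12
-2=-2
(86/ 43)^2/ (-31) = -4/ 31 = -0.13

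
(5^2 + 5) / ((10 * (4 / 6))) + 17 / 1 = 43 / 2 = 21.50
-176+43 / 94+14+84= -7289 / 94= -77.54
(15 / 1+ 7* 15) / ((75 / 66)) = 528 / 5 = 105.60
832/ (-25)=-832/ 25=-33.28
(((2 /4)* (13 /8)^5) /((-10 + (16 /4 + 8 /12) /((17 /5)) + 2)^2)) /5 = 33813 /1310720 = 0.03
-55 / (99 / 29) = -145 / 9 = -16.11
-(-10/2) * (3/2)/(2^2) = 15/8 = 1.88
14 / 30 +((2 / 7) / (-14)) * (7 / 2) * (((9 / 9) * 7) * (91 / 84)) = -3 / 40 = -0.08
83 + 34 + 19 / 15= 1774 / 15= 118.27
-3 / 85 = -0.04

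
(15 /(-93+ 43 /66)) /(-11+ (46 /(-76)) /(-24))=180576 /12200971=0.01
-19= -19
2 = 2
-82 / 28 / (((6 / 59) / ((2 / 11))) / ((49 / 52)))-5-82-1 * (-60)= -109597 / 3432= -31.93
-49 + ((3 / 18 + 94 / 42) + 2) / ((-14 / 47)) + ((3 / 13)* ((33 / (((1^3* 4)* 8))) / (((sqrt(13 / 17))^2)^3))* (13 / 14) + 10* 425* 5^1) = 437916008063 / 20669376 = 21186.71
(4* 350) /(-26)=-700 /13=-53.85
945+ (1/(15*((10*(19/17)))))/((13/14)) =17506244/18525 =945.01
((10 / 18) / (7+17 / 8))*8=0.49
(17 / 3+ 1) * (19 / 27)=380 / 81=4.69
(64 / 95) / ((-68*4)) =-4 / 1615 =-0.00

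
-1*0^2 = 0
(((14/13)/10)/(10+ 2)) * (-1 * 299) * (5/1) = -161/12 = -13.42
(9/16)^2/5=0.06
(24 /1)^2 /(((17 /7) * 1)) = 4032 /17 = 237.18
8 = 8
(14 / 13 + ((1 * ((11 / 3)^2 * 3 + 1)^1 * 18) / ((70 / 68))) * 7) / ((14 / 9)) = 1480131 / 455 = 3253.04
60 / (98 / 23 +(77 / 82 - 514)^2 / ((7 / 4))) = 16238460 / 40710441109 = 0.00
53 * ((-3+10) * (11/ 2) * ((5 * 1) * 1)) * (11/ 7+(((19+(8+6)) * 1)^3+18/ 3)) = 366724490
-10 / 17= -0.59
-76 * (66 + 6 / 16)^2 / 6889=-5357259 / 110224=-48.60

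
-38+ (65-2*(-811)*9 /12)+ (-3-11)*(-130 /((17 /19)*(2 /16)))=595559 /34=17516.44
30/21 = 10/7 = 1.43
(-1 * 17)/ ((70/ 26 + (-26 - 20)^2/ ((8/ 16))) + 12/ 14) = -1547/ 385435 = -0.00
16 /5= 3.20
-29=-29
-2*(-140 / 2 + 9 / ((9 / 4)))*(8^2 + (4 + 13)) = 10692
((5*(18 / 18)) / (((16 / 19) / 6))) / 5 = 57 / 8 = 7.12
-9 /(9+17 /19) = -171 /188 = -0.91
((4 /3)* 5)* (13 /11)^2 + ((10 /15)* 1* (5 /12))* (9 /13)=89695 /9438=9.50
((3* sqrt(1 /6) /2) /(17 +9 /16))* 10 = 0.35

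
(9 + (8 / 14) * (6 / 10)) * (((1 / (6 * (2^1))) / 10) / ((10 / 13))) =1417 / 14000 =0.10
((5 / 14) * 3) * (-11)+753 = 10377 / 14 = 741.21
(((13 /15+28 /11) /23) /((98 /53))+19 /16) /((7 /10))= 3771857 /2082696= 1.81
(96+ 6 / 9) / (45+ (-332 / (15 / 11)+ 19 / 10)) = -2900 / 5897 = -0.49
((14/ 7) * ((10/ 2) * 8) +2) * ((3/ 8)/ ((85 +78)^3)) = 123/ 17322988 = 0.00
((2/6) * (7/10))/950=0.00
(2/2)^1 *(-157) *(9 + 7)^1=-2512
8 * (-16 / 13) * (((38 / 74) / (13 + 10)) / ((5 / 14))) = -34048 / 55315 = -0.62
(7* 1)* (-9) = -63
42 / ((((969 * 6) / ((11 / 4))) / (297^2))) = 2264031 / 1292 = 1752.35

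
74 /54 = 37 /27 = 1.37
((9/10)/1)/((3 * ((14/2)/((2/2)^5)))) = 3/70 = 0.04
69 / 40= 1.72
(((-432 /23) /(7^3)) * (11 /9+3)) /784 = -114 /386561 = -0.00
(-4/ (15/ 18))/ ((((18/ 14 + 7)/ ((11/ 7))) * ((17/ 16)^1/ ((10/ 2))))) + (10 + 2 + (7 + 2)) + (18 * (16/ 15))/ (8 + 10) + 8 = 190663/ 7395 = 25.78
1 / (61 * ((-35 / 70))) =-2 / 61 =-0.03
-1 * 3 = -3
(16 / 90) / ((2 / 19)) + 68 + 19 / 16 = 51031 / 720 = 70.88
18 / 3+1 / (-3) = 17 / 3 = 5.67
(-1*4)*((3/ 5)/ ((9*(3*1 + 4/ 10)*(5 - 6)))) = 4/ 51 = 0.08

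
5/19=0.26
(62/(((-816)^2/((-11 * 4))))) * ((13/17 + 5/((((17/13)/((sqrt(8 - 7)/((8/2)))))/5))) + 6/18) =-408859/16979328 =-0.02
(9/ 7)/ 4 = 9/ 28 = 0.32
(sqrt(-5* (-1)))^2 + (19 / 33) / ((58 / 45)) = 3475 / 638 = 5.45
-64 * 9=-576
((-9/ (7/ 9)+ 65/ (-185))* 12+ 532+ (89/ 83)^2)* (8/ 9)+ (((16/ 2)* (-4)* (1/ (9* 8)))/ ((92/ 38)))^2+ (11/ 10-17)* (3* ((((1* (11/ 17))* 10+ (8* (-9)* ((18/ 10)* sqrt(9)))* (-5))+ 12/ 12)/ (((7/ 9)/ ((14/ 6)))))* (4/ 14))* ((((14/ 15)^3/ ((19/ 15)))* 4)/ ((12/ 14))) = -29466390485605918772/ 123472194324885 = -238647.99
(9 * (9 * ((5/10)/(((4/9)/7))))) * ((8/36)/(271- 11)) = 567/1040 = 0.55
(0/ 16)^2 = 0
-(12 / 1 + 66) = -78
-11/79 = -0.14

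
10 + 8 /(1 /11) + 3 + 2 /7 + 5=106.29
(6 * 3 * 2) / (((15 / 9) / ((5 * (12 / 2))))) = 648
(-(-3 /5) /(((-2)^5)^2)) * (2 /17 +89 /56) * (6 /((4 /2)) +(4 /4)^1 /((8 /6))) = 14625 /3899392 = 0.00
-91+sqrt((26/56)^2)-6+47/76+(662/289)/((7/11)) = -3548415/38437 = -92.32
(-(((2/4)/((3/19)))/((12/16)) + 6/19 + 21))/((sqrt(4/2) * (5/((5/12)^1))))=-4367 * sqrt(2)/4104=-1.50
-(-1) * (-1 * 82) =-82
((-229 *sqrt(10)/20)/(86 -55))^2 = 52441/38440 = 1.36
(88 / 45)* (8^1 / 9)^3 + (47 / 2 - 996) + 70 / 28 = -31775794 / 32805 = -968.63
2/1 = 2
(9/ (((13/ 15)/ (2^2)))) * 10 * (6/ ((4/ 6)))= 48600/ 13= 3738.46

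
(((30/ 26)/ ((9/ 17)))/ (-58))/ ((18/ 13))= -85/ 3132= -0.03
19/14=1.36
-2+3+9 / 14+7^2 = 709 / 14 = 50.64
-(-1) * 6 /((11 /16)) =96 /11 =8.73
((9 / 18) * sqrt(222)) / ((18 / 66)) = 11 * sqrt(222) / 6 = 27.32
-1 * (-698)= 698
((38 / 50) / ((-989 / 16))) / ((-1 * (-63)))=-304 / 1557675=-0.00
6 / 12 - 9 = -17 / 2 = -8.50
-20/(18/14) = -140/9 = -15.56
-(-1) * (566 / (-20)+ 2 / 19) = -5357 / 190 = -28.19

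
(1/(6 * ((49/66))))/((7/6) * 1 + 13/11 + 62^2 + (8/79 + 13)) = 57354/986035379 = 0.00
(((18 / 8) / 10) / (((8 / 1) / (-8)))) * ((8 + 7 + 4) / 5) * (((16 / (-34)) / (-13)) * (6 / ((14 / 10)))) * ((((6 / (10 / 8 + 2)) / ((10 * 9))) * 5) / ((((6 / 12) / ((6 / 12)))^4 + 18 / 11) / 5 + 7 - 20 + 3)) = 15048 / 10477831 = 0.00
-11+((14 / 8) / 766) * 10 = -16817 / 1532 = -10.98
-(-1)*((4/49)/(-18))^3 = -8/85766121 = -0.00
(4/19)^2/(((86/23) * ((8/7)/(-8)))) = -1288/15523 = -0.08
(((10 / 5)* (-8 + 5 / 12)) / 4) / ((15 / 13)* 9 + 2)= -169 / 552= -0.31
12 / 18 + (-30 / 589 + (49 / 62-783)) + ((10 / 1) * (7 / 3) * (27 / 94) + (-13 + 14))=-128541883 / 166098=-773.89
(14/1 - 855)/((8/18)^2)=-68121/16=-4257.56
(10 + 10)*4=80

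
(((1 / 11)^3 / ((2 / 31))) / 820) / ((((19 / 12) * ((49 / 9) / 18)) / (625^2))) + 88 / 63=5935339609 / 457250409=12.98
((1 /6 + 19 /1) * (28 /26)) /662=805 /25818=0.03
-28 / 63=-4 / 9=-0.44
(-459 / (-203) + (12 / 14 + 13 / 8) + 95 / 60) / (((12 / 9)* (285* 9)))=30823 / 16662240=0.00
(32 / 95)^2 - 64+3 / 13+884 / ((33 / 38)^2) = 141631791443 / 127766925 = 1108.52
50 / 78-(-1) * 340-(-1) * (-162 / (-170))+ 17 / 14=15909731 / 46410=342.81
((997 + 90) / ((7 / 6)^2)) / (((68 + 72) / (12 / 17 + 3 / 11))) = 1790289 / 320705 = 5.58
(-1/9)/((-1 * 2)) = 1/18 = 0.06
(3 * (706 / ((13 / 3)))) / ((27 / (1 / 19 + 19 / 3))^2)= 7195552 / 263169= 27.34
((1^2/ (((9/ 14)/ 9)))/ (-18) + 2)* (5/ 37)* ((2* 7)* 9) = 770/ 37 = 20.81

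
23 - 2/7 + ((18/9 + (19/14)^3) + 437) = 464.21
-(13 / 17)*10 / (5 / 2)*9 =-468 / 17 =-27.53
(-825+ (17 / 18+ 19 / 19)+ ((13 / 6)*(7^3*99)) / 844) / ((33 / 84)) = -78256759 / 41778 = -1873.16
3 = 3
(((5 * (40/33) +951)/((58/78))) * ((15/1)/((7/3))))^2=341364608363025/4986289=68460654.48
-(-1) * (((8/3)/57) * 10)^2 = 6400/29241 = 0.22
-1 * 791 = -791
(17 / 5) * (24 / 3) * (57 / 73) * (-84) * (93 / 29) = -60558624 / 10585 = -5721.17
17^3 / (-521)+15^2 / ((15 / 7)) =49792 / 521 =95.57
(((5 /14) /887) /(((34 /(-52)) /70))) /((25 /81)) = -2106 /15079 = -0.14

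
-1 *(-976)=976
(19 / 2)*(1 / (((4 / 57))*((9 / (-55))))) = -827.29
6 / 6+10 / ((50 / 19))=24 / 5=4.80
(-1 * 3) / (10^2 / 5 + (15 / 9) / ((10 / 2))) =-9 / 61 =-0.15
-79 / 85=-0.93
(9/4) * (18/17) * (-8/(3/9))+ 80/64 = -3803/68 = -55.93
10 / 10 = 1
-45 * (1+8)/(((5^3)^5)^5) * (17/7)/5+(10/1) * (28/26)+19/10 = 61034017805592678806991813189597451128065586090087854823/4817499887508833178451084222615463659167289733886718750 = 12.67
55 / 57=0.96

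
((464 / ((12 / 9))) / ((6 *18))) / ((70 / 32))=464 / 315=1.47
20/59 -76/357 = 0.13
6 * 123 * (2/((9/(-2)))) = -328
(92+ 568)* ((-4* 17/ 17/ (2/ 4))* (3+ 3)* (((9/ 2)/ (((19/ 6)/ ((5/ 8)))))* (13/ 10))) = -694980/ 19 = -36577.89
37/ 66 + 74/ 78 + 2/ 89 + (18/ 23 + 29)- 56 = -43355953/ 1756326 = -24.69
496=496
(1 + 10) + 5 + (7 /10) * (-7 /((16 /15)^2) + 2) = 13.09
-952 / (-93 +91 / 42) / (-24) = -238 / 545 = -0.44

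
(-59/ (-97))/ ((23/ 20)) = 1180/ 2231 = 0.53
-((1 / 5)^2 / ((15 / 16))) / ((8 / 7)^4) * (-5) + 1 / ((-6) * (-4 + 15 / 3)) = -0.04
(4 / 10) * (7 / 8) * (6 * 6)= 63 / 5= 12.60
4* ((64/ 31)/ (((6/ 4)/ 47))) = 24064/ 93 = 258.75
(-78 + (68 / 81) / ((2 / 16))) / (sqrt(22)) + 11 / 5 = 11 / 5-2887 * sqrt(22) / 891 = -13.00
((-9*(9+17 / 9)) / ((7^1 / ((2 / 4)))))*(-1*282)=1974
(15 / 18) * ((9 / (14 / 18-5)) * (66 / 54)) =-165 / 76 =-2.17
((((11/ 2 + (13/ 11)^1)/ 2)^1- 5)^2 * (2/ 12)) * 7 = 3.21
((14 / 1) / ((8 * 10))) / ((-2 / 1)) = -7 / 80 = -0.09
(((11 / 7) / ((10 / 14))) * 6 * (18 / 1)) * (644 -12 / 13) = 1986336 / 13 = 152795.08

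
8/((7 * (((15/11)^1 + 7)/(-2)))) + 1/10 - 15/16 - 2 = -40067/12880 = -3.11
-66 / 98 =-33 / 49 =-0.67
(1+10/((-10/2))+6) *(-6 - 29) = -175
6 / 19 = 0.32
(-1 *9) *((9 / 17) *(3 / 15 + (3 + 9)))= -4941 / 85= -58.13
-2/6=-1/3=-0.33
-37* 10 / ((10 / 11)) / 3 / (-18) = 407 / 54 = 7.54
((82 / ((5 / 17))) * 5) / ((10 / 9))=6273 / 5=1254.60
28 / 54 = 14 / 27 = 0.52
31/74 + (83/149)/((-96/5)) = 206357/529248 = 0.39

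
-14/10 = -7/5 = -1.40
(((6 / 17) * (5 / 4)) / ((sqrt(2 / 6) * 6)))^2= 75 / 4624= 0.02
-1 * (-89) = 89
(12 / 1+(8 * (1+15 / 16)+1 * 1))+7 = 71 / 2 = 35.50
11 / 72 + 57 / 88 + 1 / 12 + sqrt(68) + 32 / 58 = 8243 / 5742 + 2*sqrt(17) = 9.68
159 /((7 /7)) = 159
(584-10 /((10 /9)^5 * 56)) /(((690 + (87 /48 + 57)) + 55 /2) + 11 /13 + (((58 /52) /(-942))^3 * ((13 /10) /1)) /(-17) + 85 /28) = 98156892310970817753 /131156308740568105375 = 0.75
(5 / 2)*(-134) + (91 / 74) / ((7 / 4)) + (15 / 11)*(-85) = -183234 / 407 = -450.21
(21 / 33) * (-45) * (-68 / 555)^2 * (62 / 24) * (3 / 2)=-125426 / 75295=-1.67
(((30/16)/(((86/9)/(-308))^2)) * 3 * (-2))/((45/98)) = -47064402/1849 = -25453.98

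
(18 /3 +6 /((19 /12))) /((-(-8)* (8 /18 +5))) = 837 /3724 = 0.22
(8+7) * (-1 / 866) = -15 / 866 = -0.02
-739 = -739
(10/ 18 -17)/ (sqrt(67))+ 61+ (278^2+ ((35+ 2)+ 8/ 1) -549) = 76841 -148 * sqrt(67)/ 603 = 76838.99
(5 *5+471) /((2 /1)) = 248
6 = 6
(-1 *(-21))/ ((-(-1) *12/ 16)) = 28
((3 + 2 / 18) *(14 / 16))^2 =2401 / 324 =7.41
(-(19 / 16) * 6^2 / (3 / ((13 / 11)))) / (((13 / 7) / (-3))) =1197 / 44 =27.20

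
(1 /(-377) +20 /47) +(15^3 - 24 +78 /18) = 178381933 /53157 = 3355.76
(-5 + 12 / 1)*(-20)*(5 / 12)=-175 / 3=-58.33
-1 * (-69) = 69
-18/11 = -1.64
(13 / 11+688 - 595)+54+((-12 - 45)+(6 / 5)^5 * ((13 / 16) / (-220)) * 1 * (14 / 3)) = 91.14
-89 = -89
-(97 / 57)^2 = -9409 / 3249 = -2.90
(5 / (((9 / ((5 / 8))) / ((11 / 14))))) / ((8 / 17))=4675 / 8064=0.58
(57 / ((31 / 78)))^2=19766916 / 961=20569.11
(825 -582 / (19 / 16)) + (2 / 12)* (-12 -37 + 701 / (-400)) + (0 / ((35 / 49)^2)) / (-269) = 4961827 / 15200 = 326.44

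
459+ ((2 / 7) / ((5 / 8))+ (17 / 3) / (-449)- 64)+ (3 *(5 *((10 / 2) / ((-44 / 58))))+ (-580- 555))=-869599921 / 1037190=-838.42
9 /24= 3 /8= 0.38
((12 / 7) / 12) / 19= 1 / 133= 0.01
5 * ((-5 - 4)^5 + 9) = -295200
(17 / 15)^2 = 289 / 225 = 1.28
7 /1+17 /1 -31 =-7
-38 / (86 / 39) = -741 / 43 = -17.23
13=13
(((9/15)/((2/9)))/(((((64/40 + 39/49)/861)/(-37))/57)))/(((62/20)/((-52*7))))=4372310173140/18197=240276428.70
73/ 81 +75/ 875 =0.99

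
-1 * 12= -12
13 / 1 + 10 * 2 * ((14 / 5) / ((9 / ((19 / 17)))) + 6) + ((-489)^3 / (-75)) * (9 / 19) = 53681118746 / 72675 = 738646.28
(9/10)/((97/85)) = 153/194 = 0.79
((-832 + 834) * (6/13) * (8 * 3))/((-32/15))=-135/13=-10.38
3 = 3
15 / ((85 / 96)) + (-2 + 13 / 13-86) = -1191 / 17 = -70.06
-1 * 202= -202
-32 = -32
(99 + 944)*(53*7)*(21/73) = 8126013/73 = 111315.25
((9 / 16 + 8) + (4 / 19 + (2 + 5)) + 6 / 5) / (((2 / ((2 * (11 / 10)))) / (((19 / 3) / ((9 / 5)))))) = 283789 / 4320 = 65.69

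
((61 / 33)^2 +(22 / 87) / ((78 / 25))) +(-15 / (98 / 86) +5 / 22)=-379732219 / 40234194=-9.44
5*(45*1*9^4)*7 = 10333575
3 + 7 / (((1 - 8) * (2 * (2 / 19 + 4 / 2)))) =221 / 80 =2.76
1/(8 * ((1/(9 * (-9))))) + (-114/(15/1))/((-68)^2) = -14633/1445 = -10.13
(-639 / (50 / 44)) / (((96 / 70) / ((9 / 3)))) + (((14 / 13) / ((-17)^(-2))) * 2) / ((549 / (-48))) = -122232817 / 95160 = -1284.50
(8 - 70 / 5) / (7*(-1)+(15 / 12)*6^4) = -6 / 1613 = -0.00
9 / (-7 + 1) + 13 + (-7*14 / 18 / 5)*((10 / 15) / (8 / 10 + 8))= 3391 / 297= 11.42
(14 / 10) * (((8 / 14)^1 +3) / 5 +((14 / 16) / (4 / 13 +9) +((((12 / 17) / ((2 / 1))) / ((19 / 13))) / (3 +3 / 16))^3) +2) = 630184234131611 / 160261679026328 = 3.93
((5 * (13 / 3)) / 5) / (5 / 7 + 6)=91 / 141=0.65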